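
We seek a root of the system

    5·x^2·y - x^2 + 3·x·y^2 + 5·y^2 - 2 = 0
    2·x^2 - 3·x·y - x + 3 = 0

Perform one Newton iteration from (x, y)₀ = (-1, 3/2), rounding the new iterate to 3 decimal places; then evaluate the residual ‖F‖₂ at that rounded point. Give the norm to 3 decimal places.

At (-1, 3/2): F = (9.000, 10.500).
Jacobian J = [[10·x·y - 2·x + 3·y^2, 5·x^2 + 6·x·y + 10·y], [4·x - 3·y - 1, -3·x]].
At the point, J = [[-6.250, 11.000], [-9.500, 3.000]] (det J = 85.750).
Solving J·Δ = −F gives Δ = (1.032, -0.232).
Then the next iterate is (x, y)₁ = (0.032, 1.268).
Re-evaluating at (0.032, 1.268): F = (6.19894, 2.84832), so ‖F‖₂ = 6.822.

6.822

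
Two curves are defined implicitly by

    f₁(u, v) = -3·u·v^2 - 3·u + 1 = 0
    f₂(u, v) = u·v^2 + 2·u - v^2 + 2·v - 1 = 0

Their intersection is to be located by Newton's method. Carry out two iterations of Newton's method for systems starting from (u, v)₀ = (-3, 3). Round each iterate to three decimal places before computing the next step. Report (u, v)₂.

(-0.321, 1.192)

At (-3, 3): F = (91.000, -37.000).
Jacobian J = [[-3·v^2 - 3, -6·u·v], [v^2 + 2, 2·u·v - 2·v + 2]].
At the point, J = [[-30.000, 54.000], [11.000, -22.000]] (det J = 66.000).
Solving J·Δ = −F gives Δ = (0.061, -1.652).
Then the next iterate is (u, v)₁ = (-2.939, 1.348).
Round to (-2.939, 1.348) and repeat: F = (25.83841, -11.33957), J = [[-8.45131, 23.77063], [3.81710, -8.61954]].
Δ = (2.618, -0.156), so (u, v)₂ = (-0.321, 1.192).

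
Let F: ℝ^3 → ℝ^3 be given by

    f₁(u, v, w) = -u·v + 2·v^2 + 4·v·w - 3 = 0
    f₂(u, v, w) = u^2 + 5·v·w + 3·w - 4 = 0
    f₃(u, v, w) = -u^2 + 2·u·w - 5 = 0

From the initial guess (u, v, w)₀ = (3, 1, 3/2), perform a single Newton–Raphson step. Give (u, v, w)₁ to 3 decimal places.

At (3, 1, 3/2): F = (2.000, 17.000, -5.000).
Jacobian J = [[-v, -u + 4·v + 4·w, 4·v], [2·u, 5·w, 5·v + 3], [-2·u + 2·w, 0, 2·u]].
At the point, J = [[-1.000, 7.000, 4.000], [6.000, 7.500, 8.000], [-3.000, 0.000, 6.000]] (det J = -375.000).
Solving J·Δ = −F gives Δ = (-2.011, -0.475, -0.172).
Then the next iterate is (u, v, w)₁ = (0.989, 0.525, 1.328).

(0.989, 0.525, 1.328)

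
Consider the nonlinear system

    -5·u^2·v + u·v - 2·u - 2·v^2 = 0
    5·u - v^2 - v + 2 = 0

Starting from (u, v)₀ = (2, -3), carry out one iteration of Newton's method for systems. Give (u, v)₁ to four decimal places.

(1.3574, -3.5574)

At (2, -3): F = (32.0000, 6.0000).
Jacobian J = [[-10·u·v + v - 2, -5·u^2 + u - 4·v], [5, -2·v - 1]].
At the point, J = [[55.0000, -6.0000], [5.0000, 5.0000]] (det J = 305.0000).
Solving J·Δ = −F gives Δ = (-0.6426, -0.5574).
Then the next iterate is (u, v)₁ = (1.3574, -3.5574).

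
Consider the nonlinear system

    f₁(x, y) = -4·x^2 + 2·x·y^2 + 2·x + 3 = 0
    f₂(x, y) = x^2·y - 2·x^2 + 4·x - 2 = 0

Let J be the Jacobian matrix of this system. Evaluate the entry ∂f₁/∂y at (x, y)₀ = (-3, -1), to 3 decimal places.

12.000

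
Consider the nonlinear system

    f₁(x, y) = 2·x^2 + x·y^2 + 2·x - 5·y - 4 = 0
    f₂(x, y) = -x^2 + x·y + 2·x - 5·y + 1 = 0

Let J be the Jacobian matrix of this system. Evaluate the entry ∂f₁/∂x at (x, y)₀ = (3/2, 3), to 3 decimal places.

∂f₁/∂x = 4·x + y^2 + 2.
At (3/2, 3) this is 17.000.

17.000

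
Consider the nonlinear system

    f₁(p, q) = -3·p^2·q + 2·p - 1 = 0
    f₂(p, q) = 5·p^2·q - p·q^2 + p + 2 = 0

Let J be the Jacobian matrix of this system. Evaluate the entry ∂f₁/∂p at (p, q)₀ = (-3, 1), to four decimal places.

20.0000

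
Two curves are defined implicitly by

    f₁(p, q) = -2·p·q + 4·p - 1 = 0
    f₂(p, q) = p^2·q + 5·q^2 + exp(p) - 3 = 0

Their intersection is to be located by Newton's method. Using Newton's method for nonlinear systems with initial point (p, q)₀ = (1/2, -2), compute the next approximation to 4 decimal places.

At (1/2, -2): F = (3.0000, 18.148721).
Jacobian J = [[-2·q + 4, -2·p], [2·p·q + exp(p), p^2 + 10·q]].
At the point, J = [[8.0000, -1.0000], [-0.351279, -19.7500]] (det J = -158.351279).
Solving J·Δ = −F gives Δ = (-0.2596, 0.9235).
Then the next iterate is (p, q)₁ = (0.2404, -1.0765).

(0.2404, -1.0765)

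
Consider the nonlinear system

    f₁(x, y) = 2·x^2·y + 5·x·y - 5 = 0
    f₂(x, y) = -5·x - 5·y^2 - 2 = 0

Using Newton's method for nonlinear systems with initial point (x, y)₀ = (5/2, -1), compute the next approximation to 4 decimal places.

(10.0000, 4.7000)

At (5/2, -1): F = (-30.0000, -19.5000).
Jacobian J = [[4·x·y + 5·y, 2·x^2 + 5·x], [-5, -10·y]].
At the point, J = [[-15.0000, 25.0000], [-5.0000, 10.0000]] (det J = -25.0000).
Solving J·Δ = −F gives Δ = (7.5000, 5.7000).
Then the next iterate is (x, y)₁ = (10.0000, 4.7000).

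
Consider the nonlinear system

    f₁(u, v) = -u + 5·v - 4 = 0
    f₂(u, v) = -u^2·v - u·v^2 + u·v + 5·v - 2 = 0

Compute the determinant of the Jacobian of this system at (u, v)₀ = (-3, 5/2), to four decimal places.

J = [[-1, 5], [-2·u·v - v^2 + v, -u^2 - 2·u·v + u + 5]].
At the point, J = [[-1.0000, 5.0000], [11.2500, 8.0000]].
det J = -64.2500.

-64.2500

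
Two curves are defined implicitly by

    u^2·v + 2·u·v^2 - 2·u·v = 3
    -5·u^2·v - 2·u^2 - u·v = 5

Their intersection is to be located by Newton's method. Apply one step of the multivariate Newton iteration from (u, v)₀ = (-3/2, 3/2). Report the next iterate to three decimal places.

At (-3/2, 3/2): F = (-1.875, -24.125).
Jacobian J = [[2·u·v + 2·v^2 - 2·v, u^2 + 4·u·v - 2·u], [-10·u·v - 4·u - v, -5·u^2 - u]].
At the point, J = [[-3.000, -3.750], [27.000, -9.750]] (det J = 130.500).
Solving J·Δ = −F gives Δ = (0.553, -0.943).
Then the next iterate is (u, v)₁ = (-0.947, 0.557).

(-0.947, 0.557)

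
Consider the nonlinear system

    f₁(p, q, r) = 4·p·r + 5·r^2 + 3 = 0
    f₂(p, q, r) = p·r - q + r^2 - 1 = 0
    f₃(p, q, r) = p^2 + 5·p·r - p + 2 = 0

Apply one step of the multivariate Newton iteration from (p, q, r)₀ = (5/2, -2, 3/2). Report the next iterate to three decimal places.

At (5/2, -2, 3/2): F = (29.250, 7.000, 24.500).
Jacobian J = [[4·r, 0, 4·p + 10·r], [r, -1, p + 2·r], [2·p + 5·r - 1, 0, 5·p]].
At the point, J = [[6.000, 0.000, 25.000], [1.500, -1.000, 5.500], [11.500, 0.000, 12.500]] (det J = 212.500).
Solving J·Δ = −F gives Δ = (-1.162, 0.356, -0.891).
Then the next iterate is (p, q, r)₁ = (1.338, -1.644, 0.609).

(1.338, -1.644, 0.609)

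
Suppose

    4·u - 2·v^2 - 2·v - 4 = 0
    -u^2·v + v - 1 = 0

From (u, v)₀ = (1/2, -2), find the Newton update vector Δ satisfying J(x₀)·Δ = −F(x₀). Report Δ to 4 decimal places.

(1.1667, 0.2222)

At (1/2, -2): F = (-6.0000, -2.5000).
Jacobian J = [[4, -4·v - 2], [-2·u·v, -u^2 + 1]].
At the point, J = [[4.0000, 6.0000], [2.0000, 0.7500]] (det J = -9.0000).
Solving J·Δ = −F gives Δ = (1.1667, 0.2222).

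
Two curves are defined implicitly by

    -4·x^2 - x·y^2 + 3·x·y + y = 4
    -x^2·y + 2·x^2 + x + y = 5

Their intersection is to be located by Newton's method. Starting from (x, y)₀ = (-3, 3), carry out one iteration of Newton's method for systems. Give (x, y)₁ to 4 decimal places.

(-1.3359, 2.7061)

At (-3, 3): F = (-37.0000, -14.0000).
Jacobian J = [[-8·x - y^2 + 3·y, -2·x·y + 3·x + 1], [-2·x·y + 4·x + 1, -x^2 + 1]].
At the point, J = [[24.0000, 10.0000], [7.0000, -8.0000]] (det J = -262.0000).
Solving J·Δ = −F gives Δ = (1.6641, -0.2939).
Then the next iterate is (x, y)₁ = (-1.3359, 2.7061).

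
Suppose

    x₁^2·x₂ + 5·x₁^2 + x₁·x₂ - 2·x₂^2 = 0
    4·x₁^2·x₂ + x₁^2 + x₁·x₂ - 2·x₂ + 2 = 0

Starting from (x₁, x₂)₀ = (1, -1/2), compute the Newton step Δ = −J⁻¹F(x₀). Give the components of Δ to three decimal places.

At (1, -1/2): F = (3.500, 1.500).
Jacobian J = [[2·x₁·x₂ + 10·x₁ + x₂, x₁^2 + x₁ - 4·x₂], [8·x₁·x₂ + 2·x₁ + x₂, 4·x₁^2 + x₁ - 2]].
At the point, J = [[8.500, 4.000], [-2.500, 3.000]] (det J = 35.500).
Solving J·Δ = −F gives Δ = (-0.127, -0.606).

(-0.127, -0.606)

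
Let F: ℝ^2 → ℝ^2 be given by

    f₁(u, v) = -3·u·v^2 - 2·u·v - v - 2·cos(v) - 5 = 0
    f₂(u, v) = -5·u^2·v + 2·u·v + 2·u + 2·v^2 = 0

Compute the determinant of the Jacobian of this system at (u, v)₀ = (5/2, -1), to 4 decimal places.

J = [[-3·v^2 - 2·v, -6·u·v - 2·u + 2·sin(v) - 1], [-10·u·v + 2·v + 2, -5·u^2 + 2·u + 4·v]].
At the point, J = [[-1.0000, 7.317058], [25.0000, -30.2500]].
det J = -152.6765.

-152.6765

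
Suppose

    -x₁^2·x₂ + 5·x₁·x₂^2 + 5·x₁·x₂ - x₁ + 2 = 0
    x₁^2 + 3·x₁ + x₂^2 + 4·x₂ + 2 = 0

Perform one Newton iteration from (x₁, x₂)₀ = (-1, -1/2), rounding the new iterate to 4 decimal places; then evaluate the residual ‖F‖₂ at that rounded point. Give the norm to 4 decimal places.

2.3440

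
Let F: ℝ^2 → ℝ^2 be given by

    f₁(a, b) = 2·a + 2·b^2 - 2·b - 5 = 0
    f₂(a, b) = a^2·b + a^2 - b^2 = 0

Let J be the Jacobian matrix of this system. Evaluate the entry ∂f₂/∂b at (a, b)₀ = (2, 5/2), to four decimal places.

∂f₂/∂b = a^2 - 2·b.
At (2, 5/2) this is -1.0000.

-1.0000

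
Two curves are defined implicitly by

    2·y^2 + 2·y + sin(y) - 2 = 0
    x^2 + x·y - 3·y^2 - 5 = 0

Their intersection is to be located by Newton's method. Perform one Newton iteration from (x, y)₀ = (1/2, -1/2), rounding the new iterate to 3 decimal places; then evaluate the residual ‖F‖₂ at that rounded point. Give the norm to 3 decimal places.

77.071

At (1/2, -1/2): F = (-2.97943, -5.750).
Jacobian J = [[0, 4·y + cos(y) + 2], [2·x + y, x - 6·y]].
At the point, J = [[0.000, 0.87758], [0.500, 3.500]] (det J = -0.43879).
Solving J·Δ = −F gives Δ = (-12.265, 3.395).
Then the next iterate is (x, y)₁ = (-11.765, 2.895).
Re-evaluating at (-11.765, 2.895): F = (20.79615, 74.21248), so ‖F‖₂ = 77.071.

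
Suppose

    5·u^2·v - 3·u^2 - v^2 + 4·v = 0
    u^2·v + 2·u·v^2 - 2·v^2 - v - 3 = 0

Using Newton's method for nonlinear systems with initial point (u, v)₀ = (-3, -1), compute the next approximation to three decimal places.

At (-3, -1): F = (-77.000, -19.000).
Jacobian J = [[10·u·v - 6·u, 5·u^2 - 2·v + 4], [2·u·v + 2·v^2, u^2 + 4·u·v - 4·v - 1]].
At the point, J = [[48.000, 51.000], [8.000, 24.000]] (det J = 744.000).
Solving J·Δ = −F gives Δ = (1.181, 0.398).
Then the next iterate is (u, v)₁ = (-1.819, -0.602).

(-1.819, -0.602)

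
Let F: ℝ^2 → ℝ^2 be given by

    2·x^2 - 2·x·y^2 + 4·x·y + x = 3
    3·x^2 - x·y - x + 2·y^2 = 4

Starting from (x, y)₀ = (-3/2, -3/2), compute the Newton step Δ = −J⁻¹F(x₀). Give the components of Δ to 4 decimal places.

(0.4610, 0.5736)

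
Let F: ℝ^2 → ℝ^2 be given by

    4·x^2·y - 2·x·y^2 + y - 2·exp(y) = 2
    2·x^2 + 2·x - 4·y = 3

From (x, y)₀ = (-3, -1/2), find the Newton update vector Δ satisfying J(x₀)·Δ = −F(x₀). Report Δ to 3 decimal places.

(0.980, 0.300)

At (-3, -1/2): F = (-20.21306, 11.000).
Jacobian J = [[8·x·y - 2·y^2, 4·x^2 - 4·x·y - 2·exp(y) + 1], [4·x + 2, -4]].
At the point, J = [[11.500, 29.78694], [-10.000, -4.000]] (det J = 251.86939).
Solving J·Δ = −F gives Δ = (0.980, 0.300).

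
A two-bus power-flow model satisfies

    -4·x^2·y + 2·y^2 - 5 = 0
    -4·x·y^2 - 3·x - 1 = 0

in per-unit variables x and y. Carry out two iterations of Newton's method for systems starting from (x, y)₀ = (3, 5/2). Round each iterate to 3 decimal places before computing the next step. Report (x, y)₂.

(1.299, 0.848)

At (3, 5/2): F = (-82.500, -85.000).
Jacobian J = [[-8·x·y, -4·x^2 + 4·y], [-4·y^2 - 3, -8·x·y]].
At the point, J = [[-60.000, -26.000], [-28.000, -60.000]] (det J = 2872.000).
Solving J·Δ = −F gives Δ = (-0.954, -0.971).
Then the next iterate is (x, y)₁ = (2.046, 1.529).
Round to (2.046, 1.529) and repeat: F = (-25.92660, -26.27089), J = [[-25.02667, -10.62846], [-12.35136, -25.02667]].
Δ = (-0.747, -0.681), so (x, y)₂ = (1.299, 0.848).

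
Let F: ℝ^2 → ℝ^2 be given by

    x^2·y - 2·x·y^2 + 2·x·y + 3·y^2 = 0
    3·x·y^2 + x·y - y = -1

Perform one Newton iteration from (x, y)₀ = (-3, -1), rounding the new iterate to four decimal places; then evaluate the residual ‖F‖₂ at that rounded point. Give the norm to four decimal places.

At (-3, -1): F = (6.0000, -4.0000).
Jacobian J = [[2·x·y - 2·y^2 + 2·y, x^2 - 4·x·y + 2·x + 6·y], [3·y^2 + y, 6·x·y + x - 1]].
At the point, J = [[2.0000, -15.0000], [2.0000, 14.0000]] (det J = 58.0000).
Solving J·Δ = −F gives Δ = (-0.4138, 0.3448).
Then the next iterate is (x, y)₁ = (-3.4138, -0.6552).
Re-evaluating at (-3.4138, -0.6552): F = (1.056584, -0.504579), so ‖F‖₂ = 1.1709.

1.1709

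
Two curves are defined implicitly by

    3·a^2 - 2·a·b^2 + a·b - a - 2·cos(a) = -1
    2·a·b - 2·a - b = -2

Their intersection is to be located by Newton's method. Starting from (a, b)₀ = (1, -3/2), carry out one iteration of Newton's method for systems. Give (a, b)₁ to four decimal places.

At (1, -3/2): F = (-4.080605, -1.5000).
Jacobian J = [[6·a - 2·b^2 + b + 2·sin(a) - 1, -4·a·b + a], [2·b - 2, 2·a - 1]].
At the point, J = [[0.682942, 7.0000], [-5.0000, 1.0000]] (det J = 35.682942).
Solving J·Δ = −F gives Δ = (-0.1799, 0.6005).
Then the next iterate is (a, b)₁ = (0.8201, -0.8995).

(0.8201, -0.8995)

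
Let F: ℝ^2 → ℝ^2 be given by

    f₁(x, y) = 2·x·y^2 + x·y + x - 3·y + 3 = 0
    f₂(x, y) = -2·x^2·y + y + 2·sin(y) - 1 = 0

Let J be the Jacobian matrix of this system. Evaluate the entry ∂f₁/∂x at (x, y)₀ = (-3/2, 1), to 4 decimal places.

∂f₁/∂x = 2·y^2 + y + 1.
At (-3/2, 1) this is 4.0000.

4.0000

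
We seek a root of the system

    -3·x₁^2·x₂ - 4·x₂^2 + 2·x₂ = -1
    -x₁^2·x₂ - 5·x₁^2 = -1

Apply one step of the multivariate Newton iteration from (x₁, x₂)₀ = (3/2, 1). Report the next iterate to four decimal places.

(0.8217, 0.8710)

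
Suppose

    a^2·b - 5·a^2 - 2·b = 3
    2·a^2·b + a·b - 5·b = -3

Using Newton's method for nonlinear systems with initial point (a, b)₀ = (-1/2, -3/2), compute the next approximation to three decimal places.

(0.387, 0.866)

At (-1/2, -3/2): F = (-1.625, 10.500).
Jacobian J = [[2·a·b - 10·a, a^2 - 2], [4·a·b + b, 2·a^2 + a - 5]].
At the point, J = [[6.500, -1.750], [1.500, -5.000]] (det J = -29.875).
Solving J·Δ = −F gives Δ = (0.887, 2.366).
Then the next iterate is (a, b)₁ = (0.387, 0.866).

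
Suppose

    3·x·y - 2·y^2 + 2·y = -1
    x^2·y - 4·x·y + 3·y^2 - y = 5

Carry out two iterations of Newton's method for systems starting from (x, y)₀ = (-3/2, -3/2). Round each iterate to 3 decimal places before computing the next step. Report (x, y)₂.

(6.251, 1.601)

At (-3/2, -3/2): F = (0.250, -9.125).
Jacobian J = [[3·y, 3·x - 4·y + 2], [2·x·y - 4·y, x^2 - 4·x + 6·y - 1]].
At the point, J = [[-4.500, 3.500], [10.500, -1.750]] (det J = -28.875).
Solving J·Δ = −F gives Δ = (1.091, 1.331).
Then the next iterate is (x, y)₁ = (-0.409, -0.169).
Round to (-0.409, -0.169) and repeat: F = (0.81224, -5.05007), J = [[-0.507, 1.449], [0.81424, -0.21072]].
Δ = (6.660, 1.770), so (x, y)₂ = (6.251, 1.601).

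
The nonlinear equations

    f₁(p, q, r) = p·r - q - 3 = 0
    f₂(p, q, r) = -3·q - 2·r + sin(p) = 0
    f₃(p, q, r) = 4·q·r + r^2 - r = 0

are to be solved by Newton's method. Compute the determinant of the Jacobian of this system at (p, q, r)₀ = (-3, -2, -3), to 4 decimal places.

-83.7898

J = [[r, -1, p], [cos(p), -3, -2], [0, 4·r, 4·q + 2·r - 1]].
At the point, J = [[-3.0000, -1.0000, -3.0000], [-0.989992, -3.0000, -2.0000], [0.0000, -12.0000, -15.0000]].
det J = -83.7898.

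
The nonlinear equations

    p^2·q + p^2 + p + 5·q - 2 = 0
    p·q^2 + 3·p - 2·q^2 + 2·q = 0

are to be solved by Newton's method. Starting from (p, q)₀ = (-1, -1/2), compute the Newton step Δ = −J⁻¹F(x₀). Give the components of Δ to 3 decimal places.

(0.179, 0.833)

At (-1, -1/2): F = (-5.000, -4.750).
Jacobian J = [[2·p·q + 2·p + 1, p^2 + 5], [q^2 + 3, 2·p·q - 4·q + 2]].
At the point, J = [[0.000, 6.000], [3.250, 5.000]] (det J = -19.500).
Solving J·Δ = −F gives Δ = (0.179, 0.833).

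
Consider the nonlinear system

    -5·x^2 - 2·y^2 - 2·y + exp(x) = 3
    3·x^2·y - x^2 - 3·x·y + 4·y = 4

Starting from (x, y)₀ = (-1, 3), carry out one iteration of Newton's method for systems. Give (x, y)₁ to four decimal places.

At (-1, 3): F = (-31.632121, 25.0000).
Jacobian J = [[-10·x + exp(x), -4·y - 2], [6·x·y - 2·x - 3·y, 3·x^2 - 3·x + 4]].
At the point, J = [[10.367879, -14.0000], [-25.0000, 10.0000]] (det J = -246.321206).
Solving J·Δ = −F gives Δ = (0.1367, -2.1582).
Then the next iterate is (x, y)₁ = (-0.8633, 0.8418).

(-0.8633, 0.8418)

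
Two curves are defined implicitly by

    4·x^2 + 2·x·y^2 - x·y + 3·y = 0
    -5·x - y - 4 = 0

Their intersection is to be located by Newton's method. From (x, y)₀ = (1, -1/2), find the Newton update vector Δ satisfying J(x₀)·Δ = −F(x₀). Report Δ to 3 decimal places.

(-0.389, -6.556)

At (1, -1/2): F = (3.500, -8.500).
Jacobian J = [[8·x + 2·y^2 - y, 4·x·y - x + 3], [-5, -1]].
At the point, J = [[9.000, 0.000], [-5.000, -1.000]] (det J = -9.000).
Solving J·Δ = −F gives Δ = (-0.389, -6.556).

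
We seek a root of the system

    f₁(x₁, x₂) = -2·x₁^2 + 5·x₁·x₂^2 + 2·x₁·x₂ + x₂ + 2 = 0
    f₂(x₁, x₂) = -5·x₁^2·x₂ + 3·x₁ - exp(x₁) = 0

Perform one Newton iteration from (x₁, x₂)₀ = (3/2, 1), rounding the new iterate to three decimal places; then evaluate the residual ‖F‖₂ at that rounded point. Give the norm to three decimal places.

At (3/2, 1): F = (9.000, -11.23169).
Jacobian J = [[-4·x₁ + 5·x₂^2 + 2·x₂, 10·x₁·x₂ + 2·x₁ + 1], [-10·x₁·x₂ - exp(x₁) + 3, -5·x₁^2]].
At the point, J = [[1.000, 19.000], [-16.48169, -11.250]] (det J = 301.90209).
Solving J·Δ = −F gives Δ = (-0.371, -0.454).
Then the next iterate is (x₁, x₂)₁ = (1.129, 0.546).
Re-evaluating at (1.129, 0.546): F = (2.91245, -3.18533), so ‖F‖₂ = 4.316.

4.316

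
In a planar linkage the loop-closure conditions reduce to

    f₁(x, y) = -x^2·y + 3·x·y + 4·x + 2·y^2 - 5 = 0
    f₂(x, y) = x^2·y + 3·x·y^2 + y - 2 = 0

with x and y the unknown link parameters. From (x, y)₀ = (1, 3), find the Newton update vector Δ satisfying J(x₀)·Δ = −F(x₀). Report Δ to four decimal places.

(0.0807, -1.6832)

At (1, 3): F = (23.0000, 31.0000).
Jacobian J = [[-2·x·y + 3·y + 4, -x^2 + 3·x + 4·y], [2·x·y + 3·y^2, x^2 + 6·x·y + 1]].
At the point, J = [[7.0000, 14.0000], [33.0000, 20.0000]] (det J = -322.0000).
Solving J·Δ = −F gives Δ = (0.0807, -1.6832).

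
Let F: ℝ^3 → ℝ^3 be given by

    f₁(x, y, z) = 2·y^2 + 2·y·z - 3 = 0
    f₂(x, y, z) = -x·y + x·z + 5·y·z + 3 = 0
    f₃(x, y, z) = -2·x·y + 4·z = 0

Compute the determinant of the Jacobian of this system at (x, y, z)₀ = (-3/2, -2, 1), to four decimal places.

416.0000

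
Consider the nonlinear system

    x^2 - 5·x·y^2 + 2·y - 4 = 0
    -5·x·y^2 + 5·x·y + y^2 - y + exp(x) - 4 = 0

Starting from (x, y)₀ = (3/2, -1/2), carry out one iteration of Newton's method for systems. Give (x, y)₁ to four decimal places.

At (3/2, -1/2): F = (-4.6250, -4.393311).
Jacobian J = [[2·x - 5·y^2, -10·x·y + 2], [-5·y^2 + 5·y + exp(x), -10·x·y + 5·x + 2·y - 1]].
At the point, J = [[1.7500, 9.5000], [0.731689, 13.0000]] (det J = 15.798954).
Solving J·Δ = −F gives Δ = (1.1639, 0.2724).
Then the next iterate is (x, y)₁ = (2.6639, -0.2276).

(2.6639, -0.2276)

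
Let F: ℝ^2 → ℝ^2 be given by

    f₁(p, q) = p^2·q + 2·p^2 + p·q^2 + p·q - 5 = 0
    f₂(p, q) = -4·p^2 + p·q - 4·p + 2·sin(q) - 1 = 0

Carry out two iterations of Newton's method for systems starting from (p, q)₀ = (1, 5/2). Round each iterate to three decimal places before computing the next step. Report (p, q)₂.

At (1, 5/2): F = (8.250, -5.30306).
Jacobian J = [[2·p·q + 4·p + q^2 + q, p^2 + 2·p·q + p], [-8·p + q - 4, p + 2·cos(q)]].
At the point, J = [[17.750, 7.000], [-9.500, -0.60229]] (det J = 55.80940).
Solving J·Δ = −F gives Δ = (-0.576, 0.282).
Then the next iterate is (p, q)₁ = (0.424, 2.782).
Round to (0.424, 2.782) and repeat: F = (0.32082, -1.53175), J = [[14.57666, 2.96291], [-4.610, -1.44808]].
Δ = (0.547, -2.799), so (p, q)₂ = (0.971, -0.017).

(0.971, -0.017)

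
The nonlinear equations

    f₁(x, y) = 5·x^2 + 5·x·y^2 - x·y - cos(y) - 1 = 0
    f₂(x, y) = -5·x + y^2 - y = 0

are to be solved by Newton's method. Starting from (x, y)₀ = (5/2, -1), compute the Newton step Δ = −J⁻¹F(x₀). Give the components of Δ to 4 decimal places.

(-1.8394, -0.4344)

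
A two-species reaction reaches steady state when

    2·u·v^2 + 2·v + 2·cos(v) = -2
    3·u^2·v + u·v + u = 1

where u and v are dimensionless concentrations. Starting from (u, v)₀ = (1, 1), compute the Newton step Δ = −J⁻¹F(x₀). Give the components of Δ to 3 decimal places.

At (1, 1): F = (7.08060, 4.000).
Jacobian J = [[2·v^2, 4·u·v - 2·sin(v) + 2], [6·u·v + v + 1, 3·u^2 + u]].
At the point, J = [[2.000, 4.31706], [8.000, 4.000]] (det J = -26.53646).
Solving J·Δ = −F gives Δ = (0.417, -1.833).

(0.417, -1.833)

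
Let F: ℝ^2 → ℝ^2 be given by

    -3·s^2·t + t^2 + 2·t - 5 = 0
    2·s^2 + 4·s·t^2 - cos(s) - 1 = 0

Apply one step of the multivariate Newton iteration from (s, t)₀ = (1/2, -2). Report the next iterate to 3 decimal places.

(-15.896, -39.046)

At (1/2, -2): F = (-3.500, 6.62242).
Jacobian J = [[-6·s·t, -3·s^2 + 2·t + 2], [4·s + 4·t^2 + sin(s), 8·s·t]].
At the point, J = [[6.000, -2.750], [18.47943, -8.000]] (det J = 2.81842).
Solving J·Δ = −F gives Δ = (-16.396, -37.046).
Then the next iterate is (s, t)₁ = (-15.896, -39.046).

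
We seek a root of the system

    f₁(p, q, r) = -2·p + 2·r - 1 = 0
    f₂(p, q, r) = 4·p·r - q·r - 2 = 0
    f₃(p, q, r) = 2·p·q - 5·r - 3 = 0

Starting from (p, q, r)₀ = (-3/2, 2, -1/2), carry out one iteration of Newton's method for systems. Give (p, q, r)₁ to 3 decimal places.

(-0.975, 0.492, -0.475)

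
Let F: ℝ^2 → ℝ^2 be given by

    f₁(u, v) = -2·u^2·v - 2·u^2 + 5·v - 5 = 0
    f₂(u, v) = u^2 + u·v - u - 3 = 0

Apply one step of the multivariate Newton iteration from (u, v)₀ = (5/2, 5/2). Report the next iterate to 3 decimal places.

At (5/2, 5/2): F = (-36.250, 7.000).
Jacobian J = [[-4·u·v - 4·u, -2·u^2 + 5], [2·u + v - 1, u]].
At the point, J = [[-35.000, -7.500], [6.500, 2.500]] (det J = -38.750).
Solving J·Δ = −F gives Δ = (-0.984, -0.242).
Then the next iterate is (u, v)₁ = (1.516, 2.258).

(1.516, 2.258)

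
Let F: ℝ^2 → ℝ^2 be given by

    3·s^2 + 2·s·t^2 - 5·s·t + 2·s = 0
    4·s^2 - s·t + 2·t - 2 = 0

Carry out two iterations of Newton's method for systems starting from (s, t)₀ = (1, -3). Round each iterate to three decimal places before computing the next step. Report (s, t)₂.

(0.747, 0.027)

At (1, -3): F = (38.000, -1.000).
Jacobian J = [[6·s + 2·t^2 - 5·t + 2, 4·s·t - 5·s], [8·s - t, -s + 2]].
At the point, J = [[41.000, -17.000], [11.000, 1.000]] (det J = 228.000).
Solving J·Δ = −F gives Δ = (-0.092, 2.013).
Then the next iterate is (s, t)₁ = (0.908, -0.987).
Round to (0.908, -0.987) and repeat: F = (10.53946, 0.22005), J = [[14.33134, -8.12478], [8.251, 1.092]].
Δ = (-0.161, 1.014), so (s, t)₂ = (0.747, 0.027).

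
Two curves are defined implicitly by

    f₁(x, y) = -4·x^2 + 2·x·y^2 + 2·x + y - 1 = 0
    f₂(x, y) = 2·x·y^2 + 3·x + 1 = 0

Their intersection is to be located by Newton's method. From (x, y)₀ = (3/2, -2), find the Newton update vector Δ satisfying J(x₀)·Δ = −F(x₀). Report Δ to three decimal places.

At (3/2, -2): F = (3.000, 17.500).
Jacobian J = [[-8·x + 2·y^2 + 2, 4·x·y + 1], [2·y^2 + 3, 4·x·y]].
At the point, J = [[-2.000, -11.000], [11.000, -12.000]] (det J = 145.000).
Solving J·Δ = −F gives Δ = (-1.079, 0.469).

(-1.079, 0.469)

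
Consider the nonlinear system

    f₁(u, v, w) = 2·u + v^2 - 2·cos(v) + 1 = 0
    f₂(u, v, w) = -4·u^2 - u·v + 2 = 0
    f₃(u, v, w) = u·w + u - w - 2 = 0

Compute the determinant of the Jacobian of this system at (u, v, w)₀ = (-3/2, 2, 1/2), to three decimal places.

J = [[2, 2·v + 2·sin(v), 0], [-8·u - v, -u, 0], [w + 1, 0, u - 1]].
At the point, J = [[2.000, 5.81859, 0.000], [10.000, 1.500, 0.000], [1.500, 0.000, -2.500]].
det J = 137.965.

137.965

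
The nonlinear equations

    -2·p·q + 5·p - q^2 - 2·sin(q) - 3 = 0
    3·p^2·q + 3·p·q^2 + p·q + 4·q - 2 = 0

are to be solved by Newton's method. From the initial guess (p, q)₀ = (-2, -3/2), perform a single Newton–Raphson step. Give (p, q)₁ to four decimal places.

At (-2, -3/2): F = (-19.255010, -36.5000).
Jacobian J = [[-2·q + 5, -2·p - 2·q - 2·cos(q)], [6·p·q + 3·q^2 + q, 3·p^2 + 6·p·q + p + 4]].
At the point, J = [[8.0000, 6.858526], [23.2500, 32.0000]] (det J = 96.539280).
Solving J·Δ = −F gives Δ = (3.7894, -1.6126).
Then the next iterate is (p, q)₁ = (1.7894, -3.1126).

(1.7894, -3.1126)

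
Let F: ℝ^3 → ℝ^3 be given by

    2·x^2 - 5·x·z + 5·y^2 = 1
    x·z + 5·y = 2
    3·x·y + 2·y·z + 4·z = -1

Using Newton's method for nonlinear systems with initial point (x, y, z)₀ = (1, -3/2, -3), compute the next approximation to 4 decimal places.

(14.0588, -3.1985, 57.1691)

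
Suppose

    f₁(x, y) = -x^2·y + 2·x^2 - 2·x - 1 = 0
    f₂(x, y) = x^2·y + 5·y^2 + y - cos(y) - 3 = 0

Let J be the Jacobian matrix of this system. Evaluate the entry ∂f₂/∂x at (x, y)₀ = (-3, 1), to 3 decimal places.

∂f₂/∂x = 2·x·y.
At (-3, 1) this is -6.000.

-6.000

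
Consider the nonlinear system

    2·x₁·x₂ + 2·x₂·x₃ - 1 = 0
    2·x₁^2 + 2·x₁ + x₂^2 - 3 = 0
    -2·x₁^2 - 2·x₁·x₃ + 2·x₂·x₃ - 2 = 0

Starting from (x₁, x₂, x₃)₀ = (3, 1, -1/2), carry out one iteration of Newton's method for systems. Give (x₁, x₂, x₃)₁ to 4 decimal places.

(1.4429, 0.9000, -0.6929)

At (3, 1, -1/2): F = (4.0000, 22.0000, -18.0000).
Jacobian J = [[2·x₂, 2·x₁ + 2·x₃, 2·x₂], [4·x₁ + 2, 2·x₂, 0], [-4·x₁ - 2·x₃, 2·x₃, -2·x₁ + 2·x₂]].
At the point, J = [[2.0000, 5.0000, 2.0000], [14.0000, 2.0000, 0.0000], [-11.0000, -1.0000, -4.0000]] (det J = 280.0000).
Solving J·Δ = −F gives Δ = (-1.5571, -0.1000, -0.1929).
Then the next iterate is (x₁, x₂, x₃)₁ = (1.4429, 0.9000, -0.6929).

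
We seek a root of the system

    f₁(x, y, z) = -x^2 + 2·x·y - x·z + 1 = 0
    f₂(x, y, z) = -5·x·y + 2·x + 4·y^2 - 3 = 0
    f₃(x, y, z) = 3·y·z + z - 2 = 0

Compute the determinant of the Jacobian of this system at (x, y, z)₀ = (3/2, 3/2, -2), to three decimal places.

J = [[-2·x + 2·y - z, 2·x, -x], [-5·y + 2, -5·x + 8·y, 0], [0, 3·z, 3·y + 1]].
At the point, J = [[2.000, 3.000, -1.500], [-5.500, 4.500, 0.000], [0.000, -6.000, 5.500]].
det J = 90.750.

90.750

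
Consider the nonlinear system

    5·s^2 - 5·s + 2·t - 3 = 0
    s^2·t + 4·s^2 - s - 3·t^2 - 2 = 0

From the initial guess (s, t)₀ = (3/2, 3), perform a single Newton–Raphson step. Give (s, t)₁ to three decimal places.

(1.111, 1.570)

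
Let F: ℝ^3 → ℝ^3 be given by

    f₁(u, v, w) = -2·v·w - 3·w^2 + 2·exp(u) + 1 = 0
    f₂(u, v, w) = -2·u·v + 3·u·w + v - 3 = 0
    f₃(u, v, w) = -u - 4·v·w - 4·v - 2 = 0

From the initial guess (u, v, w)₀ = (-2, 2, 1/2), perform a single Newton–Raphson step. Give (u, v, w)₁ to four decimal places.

(-3.6618, 0.3255, 0.4636)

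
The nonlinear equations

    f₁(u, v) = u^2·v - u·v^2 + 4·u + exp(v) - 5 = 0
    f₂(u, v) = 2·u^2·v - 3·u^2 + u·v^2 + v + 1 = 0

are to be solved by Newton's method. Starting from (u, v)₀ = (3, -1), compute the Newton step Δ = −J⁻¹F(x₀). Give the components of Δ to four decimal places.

(-1.4391, 0.0205)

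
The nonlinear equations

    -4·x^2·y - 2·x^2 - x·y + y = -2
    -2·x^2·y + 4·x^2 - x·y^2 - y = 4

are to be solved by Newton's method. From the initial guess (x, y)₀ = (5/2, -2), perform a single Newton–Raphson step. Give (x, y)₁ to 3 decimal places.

(1.481, -1.627)

At (5/2, -2): F = (42.500, 38.000).
Jacobian J = [[-8·x·y - 4·x - y, -4·x^2 - x + 1], [-4·x·y + 8·x - y^2, -2·x^2 - 2·x·y - 1]].
At the point, J = [[32.000, -26.500], [36.000, -3.500]] (det J = 842.000).
Solving J·Δ = −F gives Δ = (-1.019, 0.373).
Then the next iterate is (x, y)₁ = (1.481, -1.627).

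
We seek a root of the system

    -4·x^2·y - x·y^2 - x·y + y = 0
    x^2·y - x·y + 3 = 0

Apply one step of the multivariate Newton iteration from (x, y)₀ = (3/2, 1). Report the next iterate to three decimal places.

At (3/2, 1): F = (-11.000, 3.750).
Jacobian J = [[-8·x·y - y^2 - y, -4·x^2 - 2·x·y - x + 1], [2·x·y - y, x^2 - x]].
At the point, J = [[-14.000, -12.500], [2.000, 0.750]] (det J = 14.500).
Solving J·Δ = −F gives Δ = (-2.664, 2.103).
Then the next iterate is (x, y)₁ = (-1.164, 3.103).

(-1.164, 3.103)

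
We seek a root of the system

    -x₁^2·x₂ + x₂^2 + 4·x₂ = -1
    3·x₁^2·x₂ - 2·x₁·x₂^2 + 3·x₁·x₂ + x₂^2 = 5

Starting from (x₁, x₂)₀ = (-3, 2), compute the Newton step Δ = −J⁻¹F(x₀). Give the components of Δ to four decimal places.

At (-3, 2): F = (-5.0000, 59.0000).
Jacobian J = [[-2·x₁·x₂, -x₁^2 + 2·x₂ + 4], [6·x₁·x₂ - 2·x₂^2 + 3·x₂, 3·x₁^2 - 4·x₁·x₂ + 3·x₁ + 2·x₂]].
At the point, J = [[12.0000, -1.0000], [-38.0000, 46.0000]] (det J = 514.0000).
Solving J·Δ = −F gives Δ = (0.3327, -1.0078).

(0.3327, -1.0078)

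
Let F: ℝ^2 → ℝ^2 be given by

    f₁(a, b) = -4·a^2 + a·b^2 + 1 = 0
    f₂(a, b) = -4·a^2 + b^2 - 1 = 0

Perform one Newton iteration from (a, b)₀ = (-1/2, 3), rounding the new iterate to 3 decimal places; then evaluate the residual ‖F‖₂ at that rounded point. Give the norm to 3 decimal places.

1.842

At (-1/2, 3): F = (-4.500, 7.000).
Jacobian J = [[-8·a + b^2, 2·a·b], [-8·a, 2·b]].
At the point, J = [[13.000, -3.000], [4.000, 6.000]] (det J = 90.000).
Solving J·Δ = −F gives Δ = (0.067, -1.211).
Then the next iterate is (a, b)₁ = (-0.433, 1.789).
Re-evaluating at (-0.433, 1.789): F = (-1.13578, 1.45056), so ‖F‖₂ = 1.842.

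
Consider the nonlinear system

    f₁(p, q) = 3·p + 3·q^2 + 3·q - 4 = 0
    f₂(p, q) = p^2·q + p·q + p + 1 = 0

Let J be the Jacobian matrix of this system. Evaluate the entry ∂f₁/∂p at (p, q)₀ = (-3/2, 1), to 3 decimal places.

3.000

∂f₁/∂p = 3.
At (-3/2, 1) this is 3.000.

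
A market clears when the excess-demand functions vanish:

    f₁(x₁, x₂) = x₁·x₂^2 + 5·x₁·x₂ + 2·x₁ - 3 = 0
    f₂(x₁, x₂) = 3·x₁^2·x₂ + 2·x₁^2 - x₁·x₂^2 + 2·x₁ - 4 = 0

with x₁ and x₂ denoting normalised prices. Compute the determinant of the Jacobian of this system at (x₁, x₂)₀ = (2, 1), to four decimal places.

-230.0000

J = [[x₂^2 + 5·x₂ + 2, 2·x₁·x₂ + 5·x₁], [6·x₁·x₂ + 4·x₁ - x₂^2 + 2, 3·x₁^2 - 2·x₁·x₂]].
At the point, J = [[8.0000, 14.0000], [21.0000, 8.0000]].
det J = -230.0000.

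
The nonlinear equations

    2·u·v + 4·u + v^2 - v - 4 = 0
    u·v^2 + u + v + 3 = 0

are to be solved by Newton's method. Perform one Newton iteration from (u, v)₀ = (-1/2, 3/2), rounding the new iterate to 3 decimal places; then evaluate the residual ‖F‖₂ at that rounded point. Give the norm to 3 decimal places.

At (-1/2, 3/2): F = (-6.750, 2.875).
Jacobian J = [[2·v + 4, 2·u + 2·v - 1], [v^2 + 1, 2·u·v + 1]].
At the point, J = [[7.000, 1.000], [3.250, -0.500]] (det J = -6.750).
Solving J·Δ = −F gives Δ = (0.074, 6.231).
Then the next iterate is (u, v)₁ = (-0.426, 7.731).
Re-evaluating at (-0.426, 7.731): F = (39.74655, -15.15632), so ‖F‖₂ = 42.538.

42.538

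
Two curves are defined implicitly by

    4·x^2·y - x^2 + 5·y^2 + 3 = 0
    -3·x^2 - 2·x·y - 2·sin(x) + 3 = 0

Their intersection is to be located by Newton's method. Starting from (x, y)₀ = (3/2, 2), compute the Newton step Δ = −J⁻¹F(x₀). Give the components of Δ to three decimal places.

(-0.705, -0.825)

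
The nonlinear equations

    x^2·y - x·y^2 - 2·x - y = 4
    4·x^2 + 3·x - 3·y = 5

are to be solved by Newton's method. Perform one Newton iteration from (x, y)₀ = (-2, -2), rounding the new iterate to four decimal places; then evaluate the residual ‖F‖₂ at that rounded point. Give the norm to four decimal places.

1.9056

At (-2, -2): F = (2.0000, 11.0000).
Jacobian J = [[2·x·y - y^2 - 2, x^2 - 2·x·y - 1], [8·x + 3, -3]].
At the point, J = [[2.0000, -5.0000], [-13.0000, -3.0000]] (det J = -71.0000).
Solving J·Δ = −F gives Δ = (0.6901, 0.6761).
Then the next iterate is (x, y)₁ = (-1.3099, -1.3239).
Re-evaluating at (-1.3099, -1.3239): F = (-0.032022, 1.905352), so ‖F‖₂ = 1.9056.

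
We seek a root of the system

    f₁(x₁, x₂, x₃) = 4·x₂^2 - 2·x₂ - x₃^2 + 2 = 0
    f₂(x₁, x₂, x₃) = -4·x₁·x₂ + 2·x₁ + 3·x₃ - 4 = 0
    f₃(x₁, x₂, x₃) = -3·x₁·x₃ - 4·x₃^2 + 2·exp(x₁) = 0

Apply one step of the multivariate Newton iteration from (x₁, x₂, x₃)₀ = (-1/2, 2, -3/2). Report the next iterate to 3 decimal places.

(-1.243, 0.934, -0.442)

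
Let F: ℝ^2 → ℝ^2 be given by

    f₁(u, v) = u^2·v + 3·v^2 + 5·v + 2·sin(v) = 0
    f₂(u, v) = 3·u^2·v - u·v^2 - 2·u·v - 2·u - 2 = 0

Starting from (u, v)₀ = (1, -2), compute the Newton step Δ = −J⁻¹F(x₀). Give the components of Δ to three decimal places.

(-0.669, 0.126)

At (1, -2): F = (-1.81859, -10.000).
Jacobian J = [[2·u·v, u^2 + 6·v + 2·cos(v) + 5], [6·u·v - v^2 - 2·v - 2, 3·u^2 - 2·u·v - 2·u]].
At the point, J = [[-4.000, -6.83229], [-14.000, 5.000]] (det J = -115.65211).
Solving J·Δ = −F gives Δ = (-0.669, 0.126).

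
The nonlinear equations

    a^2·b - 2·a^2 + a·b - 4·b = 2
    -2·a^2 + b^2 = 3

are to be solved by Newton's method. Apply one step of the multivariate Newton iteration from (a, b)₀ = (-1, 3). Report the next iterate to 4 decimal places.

At (-1, 3): F = (-16.0000, 4.0000).
Jacobian J = [[2·a·b - 4·a + b, a^2 + a - 4], [-4·a, 2·b]].
At the point, J = [[1.0000, -4.0000], [4.0000, 6.0000]] (det J = 22.0000).
Solving J·Δ = −F gives Δ = (3.6364, -3.0909).
Then the next iterate is (a, b)₁ = (2.6364, -0.0909).

(2.6364, -0.0909)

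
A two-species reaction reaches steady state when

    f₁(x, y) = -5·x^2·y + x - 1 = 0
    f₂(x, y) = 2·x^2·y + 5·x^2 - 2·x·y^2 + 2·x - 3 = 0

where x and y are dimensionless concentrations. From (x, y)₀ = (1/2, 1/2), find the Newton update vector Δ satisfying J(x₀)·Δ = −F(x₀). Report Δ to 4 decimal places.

(0.0370, -0.9444)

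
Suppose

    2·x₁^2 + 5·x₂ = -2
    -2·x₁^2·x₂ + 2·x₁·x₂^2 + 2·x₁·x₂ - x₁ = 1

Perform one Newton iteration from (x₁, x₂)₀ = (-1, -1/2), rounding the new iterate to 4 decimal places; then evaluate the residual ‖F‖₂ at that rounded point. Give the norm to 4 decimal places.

At (-1, -1/2): F = (1.5000, 1.5000).
Jacobian J = [[4·x₁, 5], [-4·x₁·x₂ + 2·x₂^2 + 2·x₂ - 1, -2·x₁^2 + 4·x₁·x₂ + 2·x₁]].
At the point, J = [[-4.0000, 5.0000], [-3.5000, -2.0000]] (det J = 25.5000).
Solving J·Δ = −F gives Δ = (0.4118, 0.0294).
Then the next iterate is (x₁, x₂)₁ = (-0.5882, -0.4706).
Re-evaluating at (-0.5882, -0.4706): F = (0.338958, 0.206919), so ‖F‖₂ = 0.3971.

0.3971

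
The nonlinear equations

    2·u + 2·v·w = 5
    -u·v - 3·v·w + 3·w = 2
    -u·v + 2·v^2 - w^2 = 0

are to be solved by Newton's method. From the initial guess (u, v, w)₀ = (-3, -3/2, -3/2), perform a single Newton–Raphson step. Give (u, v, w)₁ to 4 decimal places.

At (-3, -3/2, -3/2): F = (-6.5000, -17.7500, -2.2500).
Jacobian J = [[2, 2·w, 2·v], [-v, -u - 3·w, -3·v + 3], [-v, -u + 4·v, -2·w]].
At the point, J = [[2.0000, -3.0000, -3.0000], [1.5000, 7.5000, 7.5000], [1.5000, -3.0000, 3.0000]] (det J = 117.0000).
Solving J·Δ = −F gives Δ = (5.2308, 1.5929, -0.2724).
Then the next iterate is (u, v, w)₁ = (2.2308, 0.0929, -1.7724).

(2.2308, 0.0929, -1.7724)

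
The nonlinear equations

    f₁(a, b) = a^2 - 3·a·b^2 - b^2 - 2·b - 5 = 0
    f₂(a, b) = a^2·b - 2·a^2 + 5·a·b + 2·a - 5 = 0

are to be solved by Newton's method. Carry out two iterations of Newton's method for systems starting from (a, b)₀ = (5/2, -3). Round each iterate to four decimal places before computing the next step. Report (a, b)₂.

(0.1838, -1.6918)

At (5/2, -3): F = (-69.2500, -68.7500).
Jacobian J = [[2·a - 3·b^2, -6·a·b - 2·b - 2], [2·a·b - 4·a + 5·b + 2, a^2 + 5·a]].
At the point, J = [[-22.0000, 49.0000], [-38.0000, 18.7500]] (det J = 1449.5000).
Solving J·Δ = −F gives Δ = (-1.4283, 0.7720).
Then the next iterate is (a, b)₁ = (1.0717, -2.2280).
Round to (1.0717, -2.2280) and repeat: F = (-20.319148, -19.651369), J = [[-12.748552, 16.782486], [-18.202295, 6.507041]].
Δ = (-0.8879, 0.5362), so (a, b)₂ = (0.1838, -1.6918).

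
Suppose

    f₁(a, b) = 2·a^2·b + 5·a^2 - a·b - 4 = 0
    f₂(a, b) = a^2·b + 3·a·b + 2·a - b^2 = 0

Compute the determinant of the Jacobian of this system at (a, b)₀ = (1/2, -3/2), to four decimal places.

J = [[4·a·b + 10·a - b, 2·a^2 - a], [2·a·b + 3·b + 2, a^2 + 3·a - 2·b]].
At the point, J = [[3.5000, 0.0000], [-4.0000, 4.7500]].
det J = 16.6250.

16.6250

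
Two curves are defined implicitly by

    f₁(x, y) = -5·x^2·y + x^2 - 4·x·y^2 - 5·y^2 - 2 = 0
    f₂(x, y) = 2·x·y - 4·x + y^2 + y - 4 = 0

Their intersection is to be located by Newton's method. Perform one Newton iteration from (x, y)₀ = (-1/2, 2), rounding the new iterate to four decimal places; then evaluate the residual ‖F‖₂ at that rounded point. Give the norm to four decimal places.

19.2951

At (-1/2, 2): F = (-16.2500, 2.0000).
Jacobian J = [[-10·x·y + 2·x - 4·y^2, -5·x^2 - 8·x·y - 10·y], [2·y - 4, 2·x + 2·y + 1]].
At the point, J = [[-7.0000, -13.2500], [0.0000, 4.0000]] (det J = -28.0000).
Solving J·Δ = −F gives Δ = (-1.3750, -0.5000).
Then the next iterate is (x, y)₁ = (-1.8750, 1.5000).
Re-evaluating at (-1.8750, 1.5000): F = (-19.226562, 1.6250), so ‖F‖₂ = 19.2951.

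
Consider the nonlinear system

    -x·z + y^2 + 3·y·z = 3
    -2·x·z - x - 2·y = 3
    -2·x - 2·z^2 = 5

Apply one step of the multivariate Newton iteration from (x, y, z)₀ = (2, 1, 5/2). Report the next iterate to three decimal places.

At (2, 1, 5/2): F = (0.500, -17.000, -21.500).
Jacobian J = [[-z, 2·y + 3·z, -x + 3·y], [-2·z - 1, -2, -2·x], [-2, 0, -4·z]].
At the point, J = [[-2.500, 9.500, 1.000], [-6.000, -2.000, -4.000], [-2.000, 0.000, -10.000]] (det J = -548.000).
Solving J·Δ = −F gives Δ = (-1.516, -0.257, -1.847).
Then the next iterate is (x, y, z)₁ = (0.484, 0.743, 0.653).

(0.484, 0.743, 0.653)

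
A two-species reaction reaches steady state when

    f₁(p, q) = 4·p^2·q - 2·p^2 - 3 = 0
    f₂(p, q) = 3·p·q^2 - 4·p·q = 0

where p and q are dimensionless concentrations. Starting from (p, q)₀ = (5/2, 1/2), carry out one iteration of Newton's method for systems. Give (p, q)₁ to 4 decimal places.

(-0.2400, 0.6200)

At (5/2, 1/2): F = (-3.0000, -3.1250).
Jacobian J = [[8·p·q - 4·p, 4·p^2], [3·q^2 - 4·q, 6·p·q - 4·p]].
At the point, J = [[0.0000, 25.0000], [-1.2500, -2.5000]] (det J = 31.2500).
Solving J·Δ = −F gives Δ = (-2.7400, 0.1200).
Then the next iterate is (p, q)₁ = (-0.2400, 0.6200).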